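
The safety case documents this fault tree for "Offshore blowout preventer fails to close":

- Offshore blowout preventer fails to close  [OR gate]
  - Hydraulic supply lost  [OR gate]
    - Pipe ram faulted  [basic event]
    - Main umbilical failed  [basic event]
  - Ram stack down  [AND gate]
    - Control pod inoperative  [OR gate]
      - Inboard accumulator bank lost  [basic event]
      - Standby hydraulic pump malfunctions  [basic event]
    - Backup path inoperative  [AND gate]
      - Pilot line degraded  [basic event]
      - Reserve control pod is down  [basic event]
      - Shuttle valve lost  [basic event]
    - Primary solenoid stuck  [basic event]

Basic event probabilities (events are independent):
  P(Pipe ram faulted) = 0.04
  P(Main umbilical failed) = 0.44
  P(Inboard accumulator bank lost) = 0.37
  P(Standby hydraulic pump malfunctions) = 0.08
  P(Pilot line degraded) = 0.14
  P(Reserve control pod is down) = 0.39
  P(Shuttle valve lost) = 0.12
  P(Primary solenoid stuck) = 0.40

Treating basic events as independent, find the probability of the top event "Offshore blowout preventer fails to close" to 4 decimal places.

P(Hydraulic supply lost) [OR] = 1 − (1−0.04) × (1−0.44) = 0.462400
P(Control pod inoperative) [OR] = 1 − (1−0.37) × (1−0.08) = 0.420400
P(Backup path inoperative) [AND] = 0.14 × 0.39 × 0.12 = 0.006552
P(Ram stack down) [AND] = 0.420400 × 0.006552 × 0.40 = 0.001102
P(Offshore blowout preventer fails to close) [OR] = 1 − (1−0.462400) × (1−0.001102) = 0.462992
Rounded to 4 decimal places: P(Offshore blowout preventer fails to close) ≈ 0.4630.

0.4630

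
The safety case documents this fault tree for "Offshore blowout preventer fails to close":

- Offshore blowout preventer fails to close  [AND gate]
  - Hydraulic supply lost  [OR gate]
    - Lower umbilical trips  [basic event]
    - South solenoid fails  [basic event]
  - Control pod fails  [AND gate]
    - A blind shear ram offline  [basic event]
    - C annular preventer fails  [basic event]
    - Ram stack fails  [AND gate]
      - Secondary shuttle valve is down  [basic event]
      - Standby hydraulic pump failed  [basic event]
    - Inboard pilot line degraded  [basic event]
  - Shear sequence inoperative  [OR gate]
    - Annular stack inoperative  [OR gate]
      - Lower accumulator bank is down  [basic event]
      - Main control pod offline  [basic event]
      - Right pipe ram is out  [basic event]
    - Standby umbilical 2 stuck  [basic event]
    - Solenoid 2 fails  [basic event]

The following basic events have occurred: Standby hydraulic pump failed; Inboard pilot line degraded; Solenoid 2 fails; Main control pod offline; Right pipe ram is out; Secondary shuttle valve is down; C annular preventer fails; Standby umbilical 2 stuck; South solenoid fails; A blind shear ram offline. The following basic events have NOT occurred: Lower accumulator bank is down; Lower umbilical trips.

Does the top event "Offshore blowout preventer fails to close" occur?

Yes

Hydraulic supply lost [OR]: Lower umbilical trips=not, South solenoid fails=occurs → at least one input occurs → occurs.
Ram stack fails [AND]: Secondary shuttle valve is down=occurs, Standby hydraulic pump failed=occurs → all inputs occur → occurs.
Control pod fails [AND]: A blind shear ram offline=occurs, C annular preventer fails=occurs, Ram stack fails=occurs, Inboard pilot line degraded=occurs → all inputs occur → occurs.
Annular stack inoperative [OR]: Lower accumulator bank is down=not, Main control pod offline=occurs, Right pipe ram is out=occurs → at least one input occurs → occurs.
Shear sequence inoperative [OR]: Annular stack inoperative=occurs, Standby umbilical 2 stuck=occurs, Solenoid 2 fails=occurs → at least one input occurs → occurs.
Offshore blowout preventer fails to close [AND]: Hydraulic supply lost=occurs, Control pod fails=occurs, Shear sequence inoperative=occurs → all inputs occur → occurs.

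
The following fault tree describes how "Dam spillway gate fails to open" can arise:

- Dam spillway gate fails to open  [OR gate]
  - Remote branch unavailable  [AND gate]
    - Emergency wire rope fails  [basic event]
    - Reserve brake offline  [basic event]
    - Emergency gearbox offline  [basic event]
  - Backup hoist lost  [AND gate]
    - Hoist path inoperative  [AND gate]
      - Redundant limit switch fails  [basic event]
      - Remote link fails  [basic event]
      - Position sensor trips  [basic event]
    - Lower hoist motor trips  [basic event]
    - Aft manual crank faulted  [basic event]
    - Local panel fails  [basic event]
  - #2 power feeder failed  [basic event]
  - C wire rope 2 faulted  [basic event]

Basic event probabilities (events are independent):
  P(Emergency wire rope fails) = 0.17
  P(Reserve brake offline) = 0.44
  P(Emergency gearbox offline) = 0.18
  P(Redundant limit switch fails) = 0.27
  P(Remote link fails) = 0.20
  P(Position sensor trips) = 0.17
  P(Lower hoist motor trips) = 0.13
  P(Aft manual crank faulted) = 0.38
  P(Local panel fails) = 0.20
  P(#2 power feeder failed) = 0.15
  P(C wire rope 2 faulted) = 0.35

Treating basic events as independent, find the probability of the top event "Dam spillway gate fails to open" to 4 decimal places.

0.4550

P(Remote branch unavailable) [AND] = 0.17 × 0.44 × 0.18 = 0.013464
P(Hoist path inoperative) [AND] = 0.27 × 0.20 × 0.17 = 0.009180
P(Backup hoist lost) [AND] = 0.009180 × 0.13 × 0.38 × 0.20 = 0.000091
P(Dam spillway gate fails to open) [OR] = 1 − (1−0.013464) × (1−0.000091) × (1−0.15) × (1−0.35) = 0.454988
Rounded to 4 decimal places: P(Dam spillway gate fails to open) ≈ 0.4550.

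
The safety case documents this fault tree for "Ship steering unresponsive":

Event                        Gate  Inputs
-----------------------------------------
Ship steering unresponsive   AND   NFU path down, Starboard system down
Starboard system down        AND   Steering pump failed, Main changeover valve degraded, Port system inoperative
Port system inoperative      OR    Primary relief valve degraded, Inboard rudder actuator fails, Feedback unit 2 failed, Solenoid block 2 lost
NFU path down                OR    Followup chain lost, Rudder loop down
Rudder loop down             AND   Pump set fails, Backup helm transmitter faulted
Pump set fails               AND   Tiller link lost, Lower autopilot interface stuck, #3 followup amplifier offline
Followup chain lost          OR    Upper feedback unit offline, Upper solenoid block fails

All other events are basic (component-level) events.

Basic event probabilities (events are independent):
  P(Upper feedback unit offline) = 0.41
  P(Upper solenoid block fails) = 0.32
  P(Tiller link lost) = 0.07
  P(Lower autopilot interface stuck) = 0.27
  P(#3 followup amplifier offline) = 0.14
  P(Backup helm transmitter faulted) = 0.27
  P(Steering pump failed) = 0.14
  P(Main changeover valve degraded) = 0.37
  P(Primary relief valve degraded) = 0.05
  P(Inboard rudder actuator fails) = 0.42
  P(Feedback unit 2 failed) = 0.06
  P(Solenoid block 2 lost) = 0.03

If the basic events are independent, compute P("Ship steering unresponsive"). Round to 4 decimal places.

P(Followup chain lost) [OR] = 1 − (1−0.41) × (1−0.32) = 0.598800
P(Pump set fails) [AND] = 0.07 × 0.27 × 0.14 = 0.002646
P(Rudder loop down) [AND] = 0.002646 × 0.27 = 0.000714
P(NFU path down) [OR] = 1 − (1−0.598800) × (1−0.000714) = 0.599086
P(Port system inoperative) [OR] = 1 − (1−0.05) × (1−0.42) × (1−0.06) × (1−0.03) = 0.497598
P(Starboard system down) [AND] = 0.14 × 0.37 × 0.497598 = 0.025776
P(Ship steering unresponsive) [AND] = 0.599086 × 0.025776 = 0.015442
Rounded to 4 decimal places: P(Ship steering unresponsive) ≈ 0.0154.

0.0154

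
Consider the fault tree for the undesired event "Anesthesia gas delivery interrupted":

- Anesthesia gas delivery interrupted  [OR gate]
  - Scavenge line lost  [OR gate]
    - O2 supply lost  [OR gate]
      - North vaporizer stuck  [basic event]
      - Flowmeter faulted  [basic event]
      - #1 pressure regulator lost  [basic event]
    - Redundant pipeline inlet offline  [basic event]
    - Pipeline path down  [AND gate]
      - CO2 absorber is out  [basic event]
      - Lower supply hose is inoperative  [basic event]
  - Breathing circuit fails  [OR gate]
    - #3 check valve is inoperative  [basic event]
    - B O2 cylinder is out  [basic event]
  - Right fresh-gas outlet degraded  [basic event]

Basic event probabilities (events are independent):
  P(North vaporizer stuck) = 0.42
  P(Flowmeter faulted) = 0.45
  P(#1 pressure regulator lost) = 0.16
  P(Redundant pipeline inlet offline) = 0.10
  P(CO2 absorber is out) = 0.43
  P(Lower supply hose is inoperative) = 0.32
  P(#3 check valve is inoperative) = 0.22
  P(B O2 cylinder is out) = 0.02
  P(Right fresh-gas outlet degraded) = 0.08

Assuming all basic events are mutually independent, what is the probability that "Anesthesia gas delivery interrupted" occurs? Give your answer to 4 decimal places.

0.8537

P(O2 supply lost) [OR] = 1 − (1−0.42) × (1−0.45) × (1−0.16) = 0.732040
P(Pipeline path down) [AND] = 0.43 × 0.32 = 0.137600
P(Scavenge line lost) [OR] = 1 − (1−0.732040) × (1−0.10) × (1−0.137600) = 0.792020
P(Breathing circuit fails) [OR] = 1 − (1−0.22) × (1−0.02) = 0.235600
P(Anesthesia gas delivery interrupted) [OR] = 1 − (1−0.792020) × (1−0.235600) × (1−0.08) = 0.853738
Rounded to 4 decimal places: P(Anesthesia gas delivery interrupted) ≈ 0.8537.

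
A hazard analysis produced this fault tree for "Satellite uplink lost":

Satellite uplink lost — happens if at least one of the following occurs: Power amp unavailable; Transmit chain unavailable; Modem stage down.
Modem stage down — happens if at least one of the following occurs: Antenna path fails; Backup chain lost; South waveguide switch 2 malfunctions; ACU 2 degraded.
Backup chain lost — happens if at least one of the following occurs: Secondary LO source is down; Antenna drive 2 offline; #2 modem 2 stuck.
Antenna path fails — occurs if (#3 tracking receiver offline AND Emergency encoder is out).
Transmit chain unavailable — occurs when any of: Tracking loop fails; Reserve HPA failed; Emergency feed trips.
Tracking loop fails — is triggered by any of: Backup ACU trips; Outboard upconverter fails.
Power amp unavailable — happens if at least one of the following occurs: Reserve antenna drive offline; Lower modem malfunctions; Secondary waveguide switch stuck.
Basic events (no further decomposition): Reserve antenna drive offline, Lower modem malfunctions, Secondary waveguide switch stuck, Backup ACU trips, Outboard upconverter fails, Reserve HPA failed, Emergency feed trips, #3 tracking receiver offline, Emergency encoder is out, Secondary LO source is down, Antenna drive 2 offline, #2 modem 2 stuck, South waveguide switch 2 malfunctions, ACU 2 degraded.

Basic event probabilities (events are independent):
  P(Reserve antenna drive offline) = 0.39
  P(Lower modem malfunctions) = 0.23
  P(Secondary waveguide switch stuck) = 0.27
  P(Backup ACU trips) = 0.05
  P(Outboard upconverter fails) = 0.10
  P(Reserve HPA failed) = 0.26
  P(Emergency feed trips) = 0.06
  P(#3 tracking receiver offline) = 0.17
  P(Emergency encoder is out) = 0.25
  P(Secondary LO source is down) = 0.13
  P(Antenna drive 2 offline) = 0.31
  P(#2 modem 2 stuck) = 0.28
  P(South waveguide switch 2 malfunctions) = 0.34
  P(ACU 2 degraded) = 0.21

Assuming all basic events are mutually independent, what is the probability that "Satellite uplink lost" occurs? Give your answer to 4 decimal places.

0.9560

P(Power amp unavailable) [OR] = 1 − (1−0.39) × (1−0.23) × (1−0.27) = 0.657119
P(Tracking loop fails) [OR] = 1 − (1−0.05) × (1−0.10) = 0.145000
P(Transmit chain unavailable) [OR] = 1 − (1−0.145000) × (1−0.26) × (1−0.06) = 0.405262
P(Antenna path fails) [AND] = 0.17 × 0.25 = 0.042500
P(Backup chain lost) [OR] = 1 − (1−0.13) × (1−0.31) × (1−0.28) = 0.567784
P(Modem stage down) [OR] = 1 − (1−0.042500) × (1−0.567784) × (1−0.34) × (1−0.21) = 0.784220
P(Satellite uplink lost) [OR] = 1 − (1−0.657119) × (1−0.405262) × (1−0.784220) = 0.955997
Rounded to 4 decimal places: P(Satellite uplink lost) ≈ 0.9560.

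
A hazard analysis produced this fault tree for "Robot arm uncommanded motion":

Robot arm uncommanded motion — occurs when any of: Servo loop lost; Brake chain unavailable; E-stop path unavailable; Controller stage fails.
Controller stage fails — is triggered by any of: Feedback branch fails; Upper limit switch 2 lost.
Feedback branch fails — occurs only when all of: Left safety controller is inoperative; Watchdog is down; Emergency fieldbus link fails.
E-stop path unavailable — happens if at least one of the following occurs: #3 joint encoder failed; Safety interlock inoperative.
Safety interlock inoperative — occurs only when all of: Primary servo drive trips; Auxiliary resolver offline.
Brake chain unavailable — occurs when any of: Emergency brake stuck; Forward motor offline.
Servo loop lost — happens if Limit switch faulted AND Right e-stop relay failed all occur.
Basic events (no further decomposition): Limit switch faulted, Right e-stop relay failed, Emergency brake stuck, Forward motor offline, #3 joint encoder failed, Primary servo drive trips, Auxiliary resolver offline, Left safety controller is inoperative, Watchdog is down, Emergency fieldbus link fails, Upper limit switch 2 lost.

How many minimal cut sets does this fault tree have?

7

Servo loop lost [AND]: one cut set from each child combined → 1 × 1 = 1 cut set(s).
Brake chain unavailable [OR]: union of children's cut sets → 2 cut set(s).
Safety interlock inoperative [AND]: one cut set from each child combined → 1 × 1 = 1 cut set(s).
E-stop path unavailable [OR]: union of children's cut sets → 2 cut set(s).
Feedback branch fails [AND]: one cut set from each child combined → 1 × 1 × 1 = 1 cut set(s).
Controller stage fails [OR]: union of children's cut sets → 2 cut set(s).
Robot arm uncommanded motion [OR]: union of children's cut sets → 7 cut set(s).
Minimal cut sets: {Limit switch faulted, Right e-stop relay failed}; {Emergency brake stuck}; {Forward motor offline}; {#3 joint encoder failed}; {Auxiliary resolver offline, Primary servo drive trips}; {Emergency fieldbus link fails, Left safety controller is inoperative, Watchdog is down}; {Upper limit switch 2 lost}.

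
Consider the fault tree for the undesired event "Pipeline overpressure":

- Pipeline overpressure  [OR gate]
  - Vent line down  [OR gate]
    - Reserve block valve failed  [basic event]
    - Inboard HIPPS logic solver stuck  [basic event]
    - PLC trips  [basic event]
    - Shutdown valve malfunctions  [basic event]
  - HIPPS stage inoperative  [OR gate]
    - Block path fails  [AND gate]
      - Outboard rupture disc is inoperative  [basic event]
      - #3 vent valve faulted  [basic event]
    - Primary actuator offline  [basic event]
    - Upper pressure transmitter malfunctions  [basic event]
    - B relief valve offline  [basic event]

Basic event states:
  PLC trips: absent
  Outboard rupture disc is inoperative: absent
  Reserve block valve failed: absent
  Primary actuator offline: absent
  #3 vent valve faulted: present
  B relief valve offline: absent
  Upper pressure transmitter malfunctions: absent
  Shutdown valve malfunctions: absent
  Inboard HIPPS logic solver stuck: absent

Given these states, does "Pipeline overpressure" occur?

Vent line down [OR]: Reserve block valve failed=not, Inboard HIPPS logic solver stuck=not, PLC trips=not, Shutdown valve malfunctions=not → no input occurs → does not occur.
Block path fails [AND]: Outboard rupture disc is inoperative=not, #3 vent valve faulted=occurs → not all inputs occur → does not occur.
HIPPS stage inoperative [OR]: Block path fails=not, Primary actuator offline=not, Upper pressure transmitter malfunctions=not, B relief valve offline=not → no input occurs → does not occur.
Pipeline overpressure [OR]: Vent line down=not, HIPPS stage inoperative=not → no input occurs → does not occur.

No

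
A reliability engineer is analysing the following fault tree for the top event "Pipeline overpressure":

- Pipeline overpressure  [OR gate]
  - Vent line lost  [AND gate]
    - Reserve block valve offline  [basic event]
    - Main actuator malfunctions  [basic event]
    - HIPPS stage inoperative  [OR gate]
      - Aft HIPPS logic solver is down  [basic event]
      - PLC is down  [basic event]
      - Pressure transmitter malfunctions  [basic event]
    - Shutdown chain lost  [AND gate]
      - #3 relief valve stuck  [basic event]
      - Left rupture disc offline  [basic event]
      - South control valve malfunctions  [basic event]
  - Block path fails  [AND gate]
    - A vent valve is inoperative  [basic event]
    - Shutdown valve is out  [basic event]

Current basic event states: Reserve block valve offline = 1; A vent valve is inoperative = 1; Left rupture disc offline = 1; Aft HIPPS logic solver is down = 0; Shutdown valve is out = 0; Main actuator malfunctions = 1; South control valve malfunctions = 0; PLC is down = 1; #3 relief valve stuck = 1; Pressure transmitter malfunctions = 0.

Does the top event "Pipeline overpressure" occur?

HIPPS stage inoperative [OR]: Aft HIPPS logic solver is down=not, PLC is down=occurs, Pressure transmitter malfunctions=not → at least one input occurs → occurs.
Shutdown chain lost [AND]: #3 relief valve stuck=occurs, Left rupture disc offline=occurs, South control valve malfunctions=not → not all inputs occur → does not occur.
Vent line lost [AND]: Reserve block valve offline=occurs, Main actuator malfunctions=occurs, HIPPS stage inoperative=occurs, Shutdown chain lost=not → not all inputs occur → does not occur.
Block path fails [AND]: A vent valve is inoperative=occurs, Shutdown valve is out=not → not all inputs occur → does not occur.
Pipeline overpressure [OR]: Vent line lost=not, Block path fails=not → no input occurs → does not occur.

No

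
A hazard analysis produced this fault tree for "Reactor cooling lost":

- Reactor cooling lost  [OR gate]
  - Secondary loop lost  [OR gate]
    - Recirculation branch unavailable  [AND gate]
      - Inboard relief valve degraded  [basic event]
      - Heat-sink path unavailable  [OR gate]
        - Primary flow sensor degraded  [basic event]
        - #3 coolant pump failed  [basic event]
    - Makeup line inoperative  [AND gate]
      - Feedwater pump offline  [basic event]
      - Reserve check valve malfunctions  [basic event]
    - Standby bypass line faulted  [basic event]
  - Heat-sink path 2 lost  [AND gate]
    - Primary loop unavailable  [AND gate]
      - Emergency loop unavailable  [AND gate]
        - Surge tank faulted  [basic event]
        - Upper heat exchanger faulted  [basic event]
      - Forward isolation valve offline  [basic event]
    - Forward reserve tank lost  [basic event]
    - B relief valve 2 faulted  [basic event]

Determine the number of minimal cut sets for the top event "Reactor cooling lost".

Heat-sink path unavailable [OR]: union of children's cut sets → 2 cut set(s).
Recirculation branch unavailable [AND]: one cut set from each child combined → 1 × 2 = 2 cut set(s).
Makeup line inoperative [AND]: one cut set from each child combined → 1 × 1 = 1 cut set(s).
Secondary loop lost [OR]: union of children's cut sets → 4 cut set(s).
Emergency loop unavailable [AND]: one cut set from each child combined → 1 × 1 = 1 cut set(s).
Primary loop unavailable [AND]: one cut set from each child combined → 1 × 1 = 1 cut set(s).
Heat-sink path 2 lost [AND]: one cut set from each child combined → 1 × 1 × 1 = 1 cut set(s).
Reactor cooling lost [OR]: union of children's cut sets → 5 cut set(s).
Minimal cut sets: {Inboard relief valve degraded, Primary flow sensor degraded}; {#3 coolant pump failed, Inboard relief valve degraded}; {Feedwater pump offline, Reserve check valve malfunctions}; {Standby bypass line faulted}; {B relief valve 2 faulted, Forward isolation valve offline, Forward reserve tank lost, Surge tank faulted, Upper heat exchanger faulted}.

5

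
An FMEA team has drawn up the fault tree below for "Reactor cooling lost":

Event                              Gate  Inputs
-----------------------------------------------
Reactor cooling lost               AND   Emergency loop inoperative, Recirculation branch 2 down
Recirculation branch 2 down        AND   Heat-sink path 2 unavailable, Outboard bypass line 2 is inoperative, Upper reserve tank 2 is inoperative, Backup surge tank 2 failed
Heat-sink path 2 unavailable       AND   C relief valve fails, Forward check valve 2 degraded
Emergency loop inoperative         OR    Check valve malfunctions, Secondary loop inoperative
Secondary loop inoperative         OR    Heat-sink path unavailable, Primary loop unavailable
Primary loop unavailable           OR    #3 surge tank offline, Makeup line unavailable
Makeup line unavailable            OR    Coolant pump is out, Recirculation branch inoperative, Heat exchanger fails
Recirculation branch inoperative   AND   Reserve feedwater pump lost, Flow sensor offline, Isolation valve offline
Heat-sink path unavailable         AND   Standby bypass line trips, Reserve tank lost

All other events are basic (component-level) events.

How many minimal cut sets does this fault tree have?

6

Heat-sink path unavailable [AND]: one cut set from each child combined → 1 × 1 = 1 cut set(s).
Recirculation branch inoperative [AND]: one cut set from each child combined → 1 × 1 × 1 = 1 cut set(s).
Makeup line unavailable [OR]: union of children's cut sets → 3 cut set(s).
Primary loop unavailable [OR]: union of children's cut sets → 4 cut set(s).
Secondary loop inoperative [OR]: union of children's cut sets → 5 cut set(s).
Emergency loop inoperative [OR]: union of children's cut sets → 6 cut set(s).
Heat-sink path 2 unavailable [AND]: one cut set from each child combined → 1 × 1 = 1 cut set(s).
Recirculation branch 2 down [AND]: one cut set from each child combined → 1 × 1 × 1 × 1 = 1 cut set(s).
Reactor cooling lost [AND]: one cut set from each child combined → 6 × 1 = 6 cut set(s).
Minimal cut sets: {Backup surge tank 2 failed, C relief valve fails, Check valve malfunctions, Forward check valve 2 degraded, Outboard bypass line 2 is inoperative, Upper reserve tank 2 is inoperative}; {Backup surge tank 2 failed, C relief valve fails, Forward check valve 2 degraded, Outboard bypass line 2 is inoperative, Reserve tank lost, Standby bypass line trips, Upper reserve tank 2 is inoperative}; {#3 surge tank offline, Backup surge tank 2 failed, C relief valve fails, Forward check valve 2 degraded, Outboard bypass line 2 is inoperative, Upper reserve tank 2 is inoperative}; {Backup surge tank 2 failed, C relief valve fails, Coolant pump is out, Forward check valve 2 degraded, Outboard bypass line 2 is inoperative, Upper reserve tank 2 is inoperative}; {Backup surge tank 2 failed, C relief valve fails, Flow sensor offline, Forward check valve 2 degraded, Isolation valve offline, Outboard bypass line 2 is inoperative, Reserve feedwater pump lost, Upper reserve tank 2 is inoperative}; {Backup surge tank 2 failed, C relief valve fails, Forward check valve 2 degraded, Heat exchanger fails, Outboard bypass line 2 is inoperative, Upper reserve tank 2 is inoperative}.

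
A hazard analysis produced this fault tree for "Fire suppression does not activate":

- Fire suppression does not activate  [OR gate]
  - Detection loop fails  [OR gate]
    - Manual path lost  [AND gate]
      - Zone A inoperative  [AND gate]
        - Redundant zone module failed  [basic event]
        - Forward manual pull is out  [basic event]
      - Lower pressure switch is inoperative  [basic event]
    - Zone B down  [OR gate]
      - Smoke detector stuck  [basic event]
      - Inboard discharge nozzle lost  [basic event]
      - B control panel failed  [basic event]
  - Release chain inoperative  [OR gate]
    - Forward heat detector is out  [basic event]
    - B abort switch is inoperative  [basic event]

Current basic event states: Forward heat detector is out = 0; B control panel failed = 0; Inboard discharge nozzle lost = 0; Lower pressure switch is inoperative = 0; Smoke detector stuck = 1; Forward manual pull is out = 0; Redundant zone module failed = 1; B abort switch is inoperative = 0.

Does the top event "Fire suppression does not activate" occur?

Zone A inoperative [AND]: Redundant zone module failed=occurs, Forward manual pull is out=not → not all inputs occur → does not occur.
Manual path lost [AND]: Zone A inoperative=not, Lower pressure switch is inoperative=not → not all inputs occur → does not occur.
Zone B down [OR]: Smoke detector stuck=occurs, Inboard discharge nozzle lost=not, B control panel failed=not → at least one input occurs → occurs.
Detection loop fails [OR]: Manual path lost=not, Zone B down=occurs → at least one input occurs → occurs.
Release chain inoperative [OR]: Forward heat detector is out=not, B abort switch is inoperative=not → no input occurs → does not occur.
Fire suppression does not activate [OR]: Detection loop fails=occurs, Release chain inoperative=not → at least one input occurs → occurs.

Yes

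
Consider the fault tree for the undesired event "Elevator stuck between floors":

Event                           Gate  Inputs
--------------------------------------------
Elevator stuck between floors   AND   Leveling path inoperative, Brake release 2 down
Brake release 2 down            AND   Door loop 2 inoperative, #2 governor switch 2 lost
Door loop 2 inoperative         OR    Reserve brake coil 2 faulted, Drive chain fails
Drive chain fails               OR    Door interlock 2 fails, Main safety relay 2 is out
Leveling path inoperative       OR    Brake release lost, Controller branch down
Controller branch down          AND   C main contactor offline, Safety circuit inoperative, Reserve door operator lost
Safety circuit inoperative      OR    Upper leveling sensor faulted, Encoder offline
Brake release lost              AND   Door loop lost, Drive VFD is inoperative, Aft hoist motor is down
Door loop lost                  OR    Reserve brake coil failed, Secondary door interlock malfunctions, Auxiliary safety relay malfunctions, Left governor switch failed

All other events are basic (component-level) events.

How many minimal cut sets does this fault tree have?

18

Door loop lost [OR]: union of children's cut sets → 4 cut set(s).
Brake release lost [AND]: one cut set from each child combined → 4 × 1 × 1 = 4 cut set(s).
Safety circuit inoperative [OR]: union of children's cut sets → 2 cut set(s).
Controller branch down [AND]: one cut set from each child combined → 1 × 2 × 1 = 2 cut set(s).
Leveling path inoperative [OR]: union of children's cut sets → 6 cut set(s).
Drive chain fails [OR]: union of children's cut sets → 2 cut set(s).
Door loop 2 inoperative [OR]: union of children's cut sets → 3 cut set(s).
Brake release 2 down [AND]: one cut set from each child combined → 3 × 1 = 3 cut set(s).
Elevator stuck between floors [AND]: one cut set from each child combined → 6 × 3 = 18 cut set(s).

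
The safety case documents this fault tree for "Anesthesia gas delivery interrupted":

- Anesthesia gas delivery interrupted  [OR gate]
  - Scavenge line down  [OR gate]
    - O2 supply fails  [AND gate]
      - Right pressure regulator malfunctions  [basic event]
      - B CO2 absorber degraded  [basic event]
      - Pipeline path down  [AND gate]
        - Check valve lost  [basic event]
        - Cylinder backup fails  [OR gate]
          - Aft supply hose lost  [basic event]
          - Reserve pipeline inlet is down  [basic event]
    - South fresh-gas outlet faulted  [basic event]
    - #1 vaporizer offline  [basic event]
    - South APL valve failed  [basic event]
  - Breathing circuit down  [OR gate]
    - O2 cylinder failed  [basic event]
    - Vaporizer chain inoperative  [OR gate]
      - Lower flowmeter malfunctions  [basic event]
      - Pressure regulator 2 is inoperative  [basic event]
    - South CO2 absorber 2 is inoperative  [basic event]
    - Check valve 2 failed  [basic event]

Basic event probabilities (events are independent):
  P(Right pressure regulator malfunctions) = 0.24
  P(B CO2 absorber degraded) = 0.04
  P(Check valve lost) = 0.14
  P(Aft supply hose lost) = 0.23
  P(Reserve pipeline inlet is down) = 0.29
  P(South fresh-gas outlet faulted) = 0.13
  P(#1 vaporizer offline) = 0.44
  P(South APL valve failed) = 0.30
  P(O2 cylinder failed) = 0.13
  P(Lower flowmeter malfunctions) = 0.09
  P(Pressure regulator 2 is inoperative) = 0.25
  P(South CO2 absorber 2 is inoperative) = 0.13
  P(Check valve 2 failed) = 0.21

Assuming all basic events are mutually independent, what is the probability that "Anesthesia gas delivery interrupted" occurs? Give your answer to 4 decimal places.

0.8609

P(Cylinder backup fails) [OR] = 1 − (1−0.23) × (1−0.29) = 0.453300
P(Pipeline path down) [AND] = 0.14 × 0.453300 = 0.063462
P(O2 supply fails) [AND] = 0.24 × 0.04 × 0.063462 = 0.000609
P(Scavenge line down) [OR] = 1 − (1−0.000609) × (1−0.13) × (1−0.44) × (1−0.30) = 0.659168
P(Vaporizer chain inoperative) [OR] = 1 − (1−0.09) × (1−0.25) = 0.317500
P(Breathing circuit down) [OR] = 1 − (1−0.13) × (1−0.317500) × (1−0.13) × (1−0.21) = 0.591898
P(Anesthesia gas delivery interrupted) [OR] = 1 − (1−0.659168) × (1−0.591898) = 0.860906
Rounded to 4 decimal places: P(Anesthesia gas delivery interrupted) ≈ 0.8609.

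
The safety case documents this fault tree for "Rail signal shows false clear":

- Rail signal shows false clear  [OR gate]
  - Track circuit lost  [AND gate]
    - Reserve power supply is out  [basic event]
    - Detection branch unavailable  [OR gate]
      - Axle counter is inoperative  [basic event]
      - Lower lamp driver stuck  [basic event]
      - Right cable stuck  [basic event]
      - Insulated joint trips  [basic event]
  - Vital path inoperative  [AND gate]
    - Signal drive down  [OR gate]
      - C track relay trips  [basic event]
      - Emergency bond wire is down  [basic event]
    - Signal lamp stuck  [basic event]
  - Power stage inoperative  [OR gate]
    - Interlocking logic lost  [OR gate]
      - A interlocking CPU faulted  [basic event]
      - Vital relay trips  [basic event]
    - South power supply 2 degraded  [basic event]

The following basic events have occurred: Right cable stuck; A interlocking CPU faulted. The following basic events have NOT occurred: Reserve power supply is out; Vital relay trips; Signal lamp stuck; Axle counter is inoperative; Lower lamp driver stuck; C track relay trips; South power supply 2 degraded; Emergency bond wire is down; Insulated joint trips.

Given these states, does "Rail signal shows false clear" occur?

Detection branch unavailable [OR]: Axle counter is inoperative=not, Lower lamp driver stuck=not, Right cable stuck=occurs, Insulated joint trips=not → at least one input occurs → occurs.
Track circuit lost [AND]: Reserve power supply is out=not, Detection branch unavailable=occurs → not all inputs occur → does not occur.
Signal drive down [OR]: C track relay trips=not, Emergency bond wire is down=not → no input occurs → does not occur.
Vital path inoperative [AND]: Signal drive down=not, Signal lamp stuck=not → not all inputs occur → does not occur.
Interlocking logic lost [OR]: A interlocking CPU faulted=occurs, Vital relay trips=not → at least one input occurs → occurs.
Power stage inoperative [OR]: Interlocking logic lost=occurs, South power supply 2 degraded=not → at least one input occurs → occurs.
Rail signal shows false clear [OR]: Track circuit lost=not, Vital path inoperative=not, Power stage inoperative=occurs → at least one input occurs → occurs.

Yes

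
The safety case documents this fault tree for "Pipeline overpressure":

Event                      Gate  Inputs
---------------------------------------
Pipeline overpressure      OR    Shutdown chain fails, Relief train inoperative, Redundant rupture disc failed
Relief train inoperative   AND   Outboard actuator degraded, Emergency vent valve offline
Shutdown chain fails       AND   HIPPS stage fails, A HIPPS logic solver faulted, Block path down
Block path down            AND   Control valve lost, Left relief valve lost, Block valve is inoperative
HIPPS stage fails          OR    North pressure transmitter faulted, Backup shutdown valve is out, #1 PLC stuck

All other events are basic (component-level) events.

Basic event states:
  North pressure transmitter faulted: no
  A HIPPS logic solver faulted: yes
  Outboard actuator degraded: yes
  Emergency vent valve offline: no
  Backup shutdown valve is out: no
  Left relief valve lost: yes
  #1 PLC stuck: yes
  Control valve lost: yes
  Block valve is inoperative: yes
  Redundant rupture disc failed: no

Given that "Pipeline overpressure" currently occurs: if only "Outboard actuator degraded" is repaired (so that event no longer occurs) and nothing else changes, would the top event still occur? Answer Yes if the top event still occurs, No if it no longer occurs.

Counterfactual: set "Outboard actuator degraded" to not occurred.
HIPPS stage fails [OR]: North pressure transmitter faulted=not, Backup shutdown valve is out=not, #1 PLC stuck=occurs → at least one input occurs → occurs.
Block path down [AND]: Control valve lost=occurs, Left relief valve lost=occurs, Block valve is inoperative=occurs → all inputs occur → occurs.
Shutdown chain fails [AND]: HIPPS stage fails=occurs, A HIPPS logic solver faulted=occurs, Block path down=occurs → all inputs occur → occurs.
Relief train inoperative [AND]: Outboard actuator degraded=not, Emergency vent valve offline=not → not all inputs occur → does not occur.
Pipeline overpressure [OR]: Shutdown chain fails=occurs, Relief train inoperative=not, Redundant rupture disc failed=not → at least one input occurs → occurs.

Yes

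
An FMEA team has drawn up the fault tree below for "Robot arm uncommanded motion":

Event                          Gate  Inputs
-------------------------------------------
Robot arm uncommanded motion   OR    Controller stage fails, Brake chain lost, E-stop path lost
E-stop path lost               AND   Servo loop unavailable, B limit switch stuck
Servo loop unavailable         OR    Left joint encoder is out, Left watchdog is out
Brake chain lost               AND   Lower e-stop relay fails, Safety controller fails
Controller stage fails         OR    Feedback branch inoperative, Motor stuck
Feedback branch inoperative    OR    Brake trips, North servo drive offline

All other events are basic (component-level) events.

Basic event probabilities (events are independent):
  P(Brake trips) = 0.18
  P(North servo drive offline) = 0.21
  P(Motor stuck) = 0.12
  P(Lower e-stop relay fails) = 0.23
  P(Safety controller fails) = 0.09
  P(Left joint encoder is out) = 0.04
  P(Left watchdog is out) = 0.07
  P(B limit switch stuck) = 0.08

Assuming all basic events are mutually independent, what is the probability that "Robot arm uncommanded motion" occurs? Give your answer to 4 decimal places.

0.4465

P(Feedback branch inoperative) [OR] = 1 − (1−0.18) × (1−0.21) = 0.352200
P(Controller stage fails) [OR] = 1 − (1−0.352200) × (1−0.12) = 0.429936
P(Brake chain lost) [AND] = 0.23 × 0.09 = 0.020700
P(Servo loop unavailable) [OR] = 1 − (1−0.04) × (1−0.07) = 0.107200
P(E-stop path lost) [AND] = 0.107200 × 0.08 = 0.008576
P(Robot arm uncommanded motion) [OR] = 1 − (1−0.429936) × (1−0.020700) × (1−0.008576) = 0.446524
Rounded to 4 decimal places: P(Robot arm uncommanded motion) ≈ 0.4465.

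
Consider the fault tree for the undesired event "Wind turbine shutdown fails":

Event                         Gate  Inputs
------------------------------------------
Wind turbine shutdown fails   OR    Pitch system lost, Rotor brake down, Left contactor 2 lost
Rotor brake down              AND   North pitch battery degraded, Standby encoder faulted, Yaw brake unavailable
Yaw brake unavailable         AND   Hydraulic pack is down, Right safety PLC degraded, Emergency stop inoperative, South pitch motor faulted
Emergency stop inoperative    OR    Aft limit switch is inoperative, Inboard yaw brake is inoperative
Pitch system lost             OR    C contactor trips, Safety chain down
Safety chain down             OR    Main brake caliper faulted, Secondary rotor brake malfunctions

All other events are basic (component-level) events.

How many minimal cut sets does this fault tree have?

6

Safety chain down [OR]: union of children's cut sets → 2 cut set(s).
Pitch system lost [OR]: union of children's cut sets → 3 cut set(s).
Emergency stop inoperative [OR]: union of children's cut sets → 2 cut set(s).
Yaw brake unavailable [AND]: one cut set from each child combined → 1 × 1 × 2 × 1 = 2 cut set(s).
Rotor brake down [AND]: one cut set from each child combined → 1 × 1 × 2 = 2 cut set(s).
Wind turbine shutdown fails [OR]: union of children's cut sets → 6 cut set(s).
Minimal cut sets: {C contactor trips}; {Main brake caliper faulted}; {Secondary rotor brake malfunctions}; {Aft limit switch is inoperative, Hydraulic pack is down, North pitch battery degraded, Right safety PLC degraded, South pitch motor faulted, Standby encoder faulted}; {Hydraulic pack is down, Inboard yaw brake is inoperative, North pitch battery degraded, Right safety PLC degraded, South pitch motor faulted, Standby encoder faulted}; {Left contactor 2 lost}.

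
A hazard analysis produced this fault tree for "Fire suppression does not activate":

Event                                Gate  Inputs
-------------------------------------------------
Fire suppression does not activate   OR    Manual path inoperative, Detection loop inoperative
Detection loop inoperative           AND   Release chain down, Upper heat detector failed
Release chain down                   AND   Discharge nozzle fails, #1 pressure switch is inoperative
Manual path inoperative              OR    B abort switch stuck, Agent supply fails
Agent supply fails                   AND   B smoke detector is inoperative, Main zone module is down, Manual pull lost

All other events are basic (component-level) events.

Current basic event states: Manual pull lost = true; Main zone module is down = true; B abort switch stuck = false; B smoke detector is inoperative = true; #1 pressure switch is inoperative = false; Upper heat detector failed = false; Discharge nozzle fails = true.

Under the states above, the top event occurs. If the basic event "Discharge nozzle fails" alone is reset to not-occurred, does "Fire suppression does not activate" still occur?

Yes

Counterfactual: set "Discharge nozzle fails" to not occurred.
Agent supply fails [AND]: B smoke detector is inoperative=occurs, Main zone module is down=occurs, Manual pull lost=occurs → all inputs occur → occurs.
Manual path inoperative [OR]: B abort switch stuck=not, Agent supply fails=occurs → at least one input occurs → occurs.
Release chain down [AND]: Discharge nozzle fails=not, #1 pressure switch is inoperative=not → not all inputs occur → does not occur.
Detection loop inoperative [AND]: Release chain down=not, Upper heat detector failed=not → not all inputs occur → does not occur.
Fire suppression does not activate [OR]: Manual path inoperative=occurs, Detection loop inoperative=not → at least one input occurs → occurs.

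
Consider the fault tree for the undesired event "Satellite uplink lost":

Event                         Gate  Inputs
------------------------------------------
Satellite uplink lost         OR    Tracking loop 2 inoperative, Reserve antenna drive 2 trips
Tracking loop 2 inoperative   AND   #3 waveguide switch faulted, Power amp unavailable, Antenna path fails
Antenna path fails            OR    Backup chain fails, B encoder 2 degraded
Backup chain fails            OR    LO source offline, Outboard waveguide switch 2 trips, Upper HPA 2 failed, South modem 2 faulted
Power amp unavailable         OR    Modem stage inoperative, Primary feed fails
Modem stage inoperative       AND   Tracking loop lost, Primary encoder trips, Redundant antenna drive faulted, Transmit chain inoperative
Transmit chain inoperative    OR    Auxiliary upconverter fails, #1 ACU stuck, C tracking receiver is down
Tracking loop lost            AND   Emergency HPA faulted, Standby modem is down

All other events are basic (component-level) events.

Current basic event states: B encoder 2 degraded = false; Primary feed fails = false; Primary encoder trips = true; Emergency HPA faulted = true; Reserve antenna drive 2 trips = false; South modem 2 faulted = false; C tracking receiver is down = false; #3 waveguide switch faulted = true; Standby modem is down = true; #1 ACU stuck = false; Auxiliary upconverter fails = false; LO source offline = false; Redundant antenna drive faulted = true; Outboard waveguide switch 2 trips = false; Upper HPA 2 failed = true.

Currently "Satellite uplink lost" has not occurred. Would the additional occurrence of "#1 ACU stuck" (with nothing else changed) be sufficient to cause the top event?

Yes

Counterfactual: set "#1 ACU stuck" to occurred.
Tracking loop lost [AND]: Emergency HPA faulted=occurs, Standby modem is down=occurs → all inputs occur → occurs.
Transmit chain inoperative [OR]: Auxiliary upconverter fails=not, #1 ACU stuck=occurs, C tracking receiver is down=not → at least one input occurs → occurs.
Modem stage inoperative [AND]: Tracking loop lost=occurs, Primary encoder trips=occurs, Redundant antenna drive faulted=occurs, Transmit chain inoperative=occurs → all inputs occur → occurs.
Power amp unavailable [OR]: Modem stage inoperative=occurs, Primary feed fails=not → at least one input occurs → occurs.
Backup chain fails [OR]: LO source offline=not, Outboard waveguide switch 2 trips=not, Upper HPA 2 failed=occurs, South modem 2 faulted=not → at least one input occurs → occurs.
Antenna path fails [OR]: Backup chain fails=occurs, B encoder 2 degraded=not → at least one input occurs → occurs.
Tracking loop 2 inoperative [AND]: #3 waveguide switch faulted=occurs, Power amp unavailable=occurs, Antenna path fails=occurs → all inputs occur → occurs.
Satellite uplink lost [OR]: Tracking loop 2 inoperative=occurs, Reserve antenna drive 2 trips=not → at least one input occurs → occurs.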